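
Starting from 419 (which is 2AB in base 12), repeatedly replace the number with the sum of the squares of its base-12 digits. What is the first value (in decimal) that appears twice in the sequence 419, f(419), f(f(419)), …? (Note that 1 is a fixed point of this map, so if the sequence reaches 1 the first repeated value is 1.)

419 = (2,10,11)_12 → 2² + 10² + 11² = 4 + 100 + 121 = 225
225 = (1,6,9)_12 → 1² + 6² + 9² = 1 + 36 + 81 = 118
118 = (9,10)_12 → 9² + 10² = 81 + 100 = 181
181 = (1,3,1)_12 → 1² + 3² + 1² = 1 + 9 + 1 = 11
11 = (11)_12 → 11² = 121
121 = (10,1)_12 → 10² + 1² = 100 + 1 = 101
101 = (8,5)_12 → 8² + 5² = 64 + 25 = 89
89 = (7,5)_12 → 7² + 5² = 49 + 25 = 74
74 = (6,2)_12 → 6² + 2² = 36 + 4 = 40
40 = (3,4)_12 → 3² + 4² = 9 + 16 = 25
25 = (2,1)_12 → 2² + 1² = 4 + 1 = 5
5 = (5)_12 → 5² = 25  — 25 already appeared earlier.

25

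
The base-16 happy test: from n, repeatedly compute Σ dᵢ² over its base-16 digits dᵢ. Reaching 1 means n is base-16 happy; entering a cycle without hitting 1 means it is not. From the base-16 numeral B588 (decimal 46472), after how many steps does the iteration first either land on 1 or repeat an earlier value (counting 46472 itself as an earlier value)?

46472 = (11,5,8,8)_16 → 274
274 = (1,1,2)_16 → 6
6 = (6)_16 → 36
36 = (2,4)_16 → 20
20 = (1,4)_16 → 17
17 = (1,1)_16 → 2
2 = (2)_16 → 4
4 = (4)_16 → 16
16 = (1,0)_16 → 1  — reached 1.
That took 9 steps.

9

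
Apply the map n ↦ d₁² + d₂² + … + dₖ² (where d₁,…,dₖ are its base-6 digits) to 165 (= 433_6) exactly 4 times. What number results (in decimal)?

20

165 = (4,3,3)_6 → 34
34 = (5,4)_6 → 41
41 = (1,0,5)_6 → 26
26 = (4,2)_6 → 20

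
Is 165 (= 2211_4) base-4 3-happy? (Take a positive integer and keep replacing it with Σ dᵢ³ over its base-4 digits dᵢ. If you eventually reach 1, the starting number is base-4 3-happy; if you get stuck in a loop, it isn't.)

not base-4 3-happy

165 = (2,2,1,1)_4 → 2³ + 2³ + 1³ + 1³ = 8 + 8 + 1 + 1 = 18
18 = (1,0,2)_4 → 1³ + 0³ + 2³ = 1 + 0 + 8 = 9
9 = (2,1)_4 → 2³ + 1³ = 8 + 1 = 9  — 9 already seen; the sequence cycles without reaching 1.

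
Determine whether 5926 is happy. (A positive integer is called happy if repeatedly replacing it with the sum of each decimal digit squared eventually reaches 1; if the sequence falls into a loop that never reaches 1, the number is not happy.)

not happy

5926 → 5² + 9² + 2² + 6² = 25 + 81 + 4 + 36 = 146
146 → 1² + 4² + 6² = 1 + 16 + 36 = 53
53 → 5² + 3² = 25 + 9 = 34
34 → 3² + 4² = 9 + 16 = 25
25 → 2² + 5² = 4 + 25 = 29
29 → 2² + 9² = 4 + 81 = 85
85 → 8² + 5² = 64 + 25 = 89
89 → 8² + 9² = 64 + 81 = 145
145 → 1² + 4² + 5² = 1 + 16 + 25 = 42
42 → 4² + 2² = 16 + 4 = 20
20 → 2² + 0² = 4 + 0 = 4
4 → 4² = 16
16 → 1² + 6² = 1 + 36 = 37
37 → 3² + 7² = 9 + 49 = 58
58 → 5² + 8² = 25 + 64 = 89  — 89 already seen; the sequence cycles without reaching 1.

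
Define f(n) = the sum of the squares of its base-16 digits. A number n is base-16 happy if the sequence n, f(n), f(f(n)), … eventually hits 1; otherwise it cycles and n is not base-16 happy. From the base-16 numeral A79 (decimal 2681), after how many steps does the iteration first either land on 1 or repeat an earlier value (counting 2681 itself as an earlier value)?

2681 = (10,7,9)_16 → 10² + 7² + 9² = 230
230 = (14,6)_16 → 14² + 6² = 232
232 = (14,8)_16 → 14² + 8² = 260
260 = (1,0,4)_16 → 1² + 0² + 4² = 17
17 = (1,1)_16 → 1² + 1² = 2
2 = (2)_16 → 2² = 4
4 = (4)_16 → 4² = 16
16 = (1,0)_16 → 1² + 0² = 1  — reached 1.
That took 8 steps.

8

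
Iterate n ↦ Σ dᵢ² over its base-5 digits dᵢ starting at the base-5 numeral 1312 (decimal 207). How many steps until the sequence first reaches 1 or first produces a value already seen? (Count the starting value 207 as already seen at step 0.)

207 = (1,3,1,2)_5 → 1² + 3² + 1² + 2² = 15
15 = (3,0)_5 → 3² + 0² = 9
9 = (1,4)_5 → 1² + 4² = 17
17 = (3,2)_5 → 3² + 2² = 13
13 = (2,3)_5 → 2² + 3² = 13  — 13 repeats.
That took 5 steps.

5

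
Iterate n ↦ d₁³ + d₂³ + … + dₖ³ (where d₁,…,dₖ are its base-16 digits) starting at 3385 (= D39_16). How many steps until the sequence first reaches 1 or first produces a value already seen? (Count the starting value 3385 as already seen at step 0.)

15

3385 = (13,3,9)_16 → 2953
2953 = (11,8,9)_16 → 2572
2572 = (10,0,12)_16 → 2728
2728 = (10,10,8)_16 → 2512
2512 = (9,13,0)_16 → 2926
2926 = (11,6,14)_16 → 4291
4291 = (1,0,12,3)_16 → 1756
1756 = (6,13,12)_16 → 4141
4141 = (1,0,2,13)_16 → 2206
2206 = (8,9,14)_16 → 3985
3985 = (15,9,1)_16 → 4105
4105 = (1,0,0,9)_16 → 730
730 = (2,13,10)_16 → 3205
3205 = (12,8,5)_16 → 2365
2365 = (9,3,13)_16 → 2953  — 2953 repeats.
That took 15 steps.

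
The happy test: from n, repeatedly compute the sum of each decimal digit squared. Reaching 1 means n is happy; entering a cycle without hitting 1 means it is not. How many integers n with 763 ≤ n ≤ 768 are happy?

1

763: 763 → 94 → 97 → 130 → 10 → 1  — happy
764: 764 → 101 → 2 → 4 → 16 → 37 → 58 → 89 → 145 → 42 → 20 → 4  — not happy
765: 765 → 110 → 2 → 4 → 16 → 37 → 58 → 89 → 145 → 42 → 20 → 4  — not happy
766: 766 → 121 → 6 → 36 → 45 → 41 → 17 → 50 → 25 → 29 → 85 → 89 → 145 → 42 → 20 → 4 → 16 → 37 → 58 → 89  — not happy
767: 767 → 134 → 26 → 40 → 16 → 37 → 58 → 89 → 145 → 42 → 20 → 4 → 16  — not happy
768: 768 → 149 → 98 → 145 → 42 → 20 → 4 → 16 → 37 → 58 → 89 → 145  — not happy
happy: 763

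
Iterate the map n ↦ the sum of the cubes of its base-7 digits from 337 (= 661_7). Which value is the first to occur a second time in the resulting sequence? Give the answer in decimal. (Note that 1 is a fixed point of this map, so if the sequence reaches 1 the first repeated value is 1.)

1

337 = (6,6,1)_7 → 6³ + 6³ + 1³ = 433
433 = (1,1,5,6)_7 → 1³ + 1³ + 5³ + 6³ = 343
343 = (1,0,0,0)_7 → 1³ + 0³ + 0³ + 0³ = 1  — reached the fixed point 1.
1 → 1, so 1 is the first repeated value.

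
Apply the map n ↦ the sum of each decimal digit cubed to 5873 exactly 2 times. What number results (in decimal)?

344

5873 → 5³ + 8³ + 7³ + 3³ = 1007
1007 → 1³ + 0³ + 0³ + 7³ = 344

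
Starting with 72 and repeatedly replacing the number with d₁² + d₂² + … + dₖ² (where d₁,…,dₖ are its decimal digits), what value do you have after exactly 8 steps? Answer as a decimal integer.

72 → 7² + 2² = 49 + 4 = 53
53 → 5² + 3² = 25 + 9 = 34
34 → 3² + 4² = 9 + 16 = 25
25 → 2² + 5² = 4 + 25 = 29
29 → 2² + 9² = 4 + 81 = 85
85 → 8² + 5² = 64 + 25 = 89
89 → 8² + 9² = 64 + 81 = 145
145 → 1² + 4² + 5² = 1 + 16 + 25 = 42

42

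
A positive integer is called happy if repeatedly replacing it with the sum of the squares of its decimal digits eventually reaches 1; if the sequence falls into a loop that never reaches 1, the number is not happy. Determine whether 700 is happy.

700 → 49
49 → 97
97 → 130
130 → 10
10 → 1  — reached 1.

happy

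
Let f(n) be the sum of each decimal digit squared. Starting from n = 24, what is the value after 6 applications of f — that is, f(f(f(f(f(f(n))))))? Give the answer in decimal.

24 → 2² + 4² = 20
20 → 2² + 0² = 4
4 → 4² = 16
16 → 1² + 6² = 37
37 → 3² + 7² = 58
58 → 5² + 8² = 89

89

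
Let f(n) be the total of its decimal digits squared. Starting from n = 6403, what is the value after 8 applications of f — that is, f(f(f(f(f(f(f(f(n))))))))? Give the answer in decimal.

6403 → 6² + 4² + 0² + 3² = 36 + 16 + 0 + 9 = 61
61 → 6² + 1² = 36 + 1 = 37
37 → 3² + 7² = 9 + 49 = 58
58 → 5² + 8² = 25 + 64 = 89
89 → 8² + 9² = 64 + 81 = 145
145 → 1² + 4² + 5² = 1 + 16 + 25 = 42
42 → 4² + 2² = 16 + 4 = 20
20 → 2² + 0² = 4 + 0 = 4

4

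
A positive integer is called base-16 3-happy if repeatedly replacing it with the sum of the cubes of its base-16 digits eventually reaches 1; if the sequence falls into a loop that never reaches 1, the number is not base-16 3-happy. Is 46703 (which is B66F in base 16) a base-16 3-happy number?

not base-16 3-happy

46703 = (11,6,6,15)_16 → 11³ + 6³ + 6³ + 15³ = 5138
5138 = (1,4,1,2)_16 → 1³ + 4³ + 1³ + 2³ = 74
74 = (4,10)_16 → 4³ + 10³ = 1064
1064 = (4,2,8)_16 → 4³ + 2³ + 8³ = 584
584 = (2,4,8)_16 → 2³ + 4³ + 8³ = 584  — 584 already seen; the sequence cycles without reaching 1.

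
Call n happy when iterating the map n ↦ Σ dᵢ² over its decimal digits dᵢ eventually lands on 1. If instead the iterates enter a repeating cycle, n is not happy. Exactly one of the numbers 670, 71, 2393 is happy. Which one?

2393

670: 670 → 85 → 89 → 145 → 42 → 20 → 4 → 16 → 37 → 58 → 89  — repeats 89 (not happy)
71: 71 → 50 → 25 → 29 → 85 → 89 → 145 → 42 → 20 → 4 → 16 → 37 → 58 → 89  — repeats 89 (not happy)
2393: 2393 → 103 → 10 → 1  — reaches 1 (happy)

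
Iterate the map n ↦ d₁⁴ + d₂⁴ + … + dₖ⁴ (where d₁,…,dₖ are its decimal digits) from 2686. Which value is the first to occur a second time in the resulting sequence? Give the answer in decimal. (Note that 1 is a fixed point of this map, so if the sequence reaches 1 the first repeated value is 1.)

13139

2686 → 2⁴ + 6⁴ + 8⁴ + 6⁴ = 16 + 1296 + 4096 + 1296 = 6704
6704 → 6⁴ + 7⁴ + 0⁴ + 4⁴ = 1296 + 2401 + 0 + 256 = 3953
3953 → 3⁴ + 9⁴ + 5⁴ + 3⁴ = 81 + 6561 + 625 + 81 = 7348
7348 → 7⁴ + 3⁴ + 4⁴ + 8⁴ = 2401 + 81 + 256 + 4096 = 6834
6834 → 6⁴ + 8⁴ + 3⁴ + 4⁴ = 1296 + 4096 + 81 + 256 = 5729
5729 → 5⁴ + 7⁴ + 2⁴ + 9⁴ = 625 + 2401 + 16 + 6561 = 9603
9603 → 9⁴ + 6⁴ + 0⁴ + 3⁴ = 6561 + 1296 + 0 + 81 = 7938
7938 → 7⁴ + 9⁴ + 3⁴ + 8⁴ = 2401 + 6561 + 81 + 4096 = 13139
13139 → 1⁴ + 3⁴ + 1⁴ + 3⁴ + 9⁴ = 1 + 81 + 1 + 81 + 6561 = 6725
6725 → 6⁴ + 7⁴ + 2⁴ + 5⁴ = 1296 + 2401 + 16 + 625 = 4338
4338 → 4⁴ + 3⁴ + 3⁴ + 8⁴ = 256 + 81 + 81 + 4096 = 4514
4514 → 4⁴ + 5⁴ + 1⁴ + 4⁴ = 256 + 625 + 1 + 256 = 1138
1138 → 1⁴ + 1⁴ + 3⁴ + 8⁴ = 1 + 1 + 81 + 4096 = 4179
4179 → 4⁴ + 1⁴ + 7⁴ + 9⁴ = 256 + 1 + 2401 + 6561 = 9219
9219 → 9⁴ + 2⁴ + 1⁴ + 9⁴ = 6561 + 16 + 1 + 6561 = 13139  — 13139 already appeared earlier.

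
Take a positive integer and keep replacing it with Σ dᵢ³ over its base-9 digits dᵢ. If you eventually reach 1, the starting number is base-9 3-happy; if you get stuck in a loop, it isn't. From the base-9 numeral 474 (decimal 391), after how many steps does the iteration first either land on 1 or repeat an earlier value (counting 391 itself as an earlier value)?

9

391 = (4,7,4)_9 → 4³ + 7³ + 4³ = 471
471 = (5,7,3)_9 → 5³ + 7³ + 3³ = 495
495 = (6,1,0)_9 → 6³ + 1³ + 0³ = 217
217 = (2,6,1)_9 → 2³ + 6³ + 1³ = 225
225 = (2,7,0)_9 → 2³ + 7³ + 0³ = 351
351 = (4,3,0)_9 → 4³ + 3³ + 0³ = 91
91 = (1,1,1)_9 → 1³ + 1³ + 1³ = 3
3 = (3)_9 → 3³ = 27
27 = (3,0)_9 → 3³ + 0³ = 27  — 27 repeats.
That took 9 steps.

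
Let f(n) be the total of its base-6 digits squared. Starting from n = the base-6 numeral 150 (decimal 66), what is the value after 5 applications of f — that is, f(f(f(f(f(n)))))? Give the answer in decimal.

66 = (1,5,0)_6 → 1² + 5² + 0² = 1 + 25 + 0 = 26
26 = (4,2)_6 → 4² + 2² = 16 + 4 = 20
20 = (3,2)_6 → 3² + 2² = 9 + 4 = 13
13 = (2,1)_6 → 2² + 1² = 4 + 1 = 5
5 = (5)_6 → 5² = 25

25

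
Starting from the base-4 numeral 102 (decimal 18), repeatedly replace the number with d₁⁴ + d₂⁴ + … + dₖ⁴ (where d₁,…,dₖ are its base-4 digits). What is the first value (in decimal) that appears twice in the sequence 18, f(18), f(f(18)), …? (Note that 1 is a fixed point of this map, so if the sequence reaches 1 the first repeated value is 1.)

18 = (1,0,2)_4 → 17
17 = (1,0,1)_4 → 2
2 = (2)_4 → 16
16 = (1,0,0)_4 → 1  — reached the fixed point 1.
1 → 1, so 1 is the first repeated value.

1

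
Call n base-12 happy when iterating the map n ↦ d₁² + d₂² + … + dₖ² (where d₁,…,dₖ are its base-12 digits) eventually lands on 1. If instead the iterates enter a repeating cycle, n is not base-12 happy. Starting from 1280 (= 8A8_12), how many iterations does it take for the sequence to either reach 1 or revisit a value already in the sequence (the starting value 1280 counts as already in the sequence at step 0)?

1280 = (8,10,8)_12 → 8² + 10² + 8² = 228
228 = (1,7,0)_12 → 1² + 7² + 0² = 50
50 = (4,2)_12 → 4² + 2² = 20
20 = (1,8)_12 → 1² + 8² = 65
65 = (5,5)_12 → 5² + 5² = 50  — 50 repeats.
That took 5 steps.

5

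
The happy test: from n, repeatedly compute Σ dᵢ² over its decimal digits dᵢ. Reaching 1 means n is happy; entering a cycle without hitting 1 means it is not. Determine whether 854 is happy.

not happy

854 → 8² + 5² + 4² = 105
105 → 1² + 0² + 5² = 26
26 → 2² + 6² = 40
40 → 4² + 0² = 16
16 → 1² + 6² = 37
37 → 3² + 7² = 58
58 → 5² + 8² = 89
89 → 8² + 9² = 145
145 → 1² + 4² + 5² = 42
42 → 4² + 2² = 20
20 → 2² + 0² = 4
4 → 4² = 16  — 16 already seen; the sequence cycles without reaching 1.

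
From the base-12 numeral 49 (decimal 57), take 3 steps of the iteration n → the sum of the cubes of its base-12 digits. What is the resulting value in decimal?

288

57 = (4,9)_12 → 4³ + 9³ = 793
793 = (5,6,1)_12 → 5³ + 6³ + 1³ = 342
342 = (2,4,6)_12 → 2³ + 4³ + 6³ = 288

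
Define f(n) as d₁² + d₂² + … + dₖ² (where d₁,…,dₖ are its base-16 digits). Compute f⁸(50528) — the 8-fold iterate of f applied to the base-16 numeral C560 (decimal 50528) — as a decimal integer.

169

50528 = (12,5,6,0)_16 → 205
205 = (12,13)_16 → 313
313 = (1,3,9)_16 → 91
91 = (5,11)_16 → 146
146 = (9,2)_16 → 85
85 = (5,5)_16 → 50
50 = (3,2)_16 → 13
13 = (13)_16 → 169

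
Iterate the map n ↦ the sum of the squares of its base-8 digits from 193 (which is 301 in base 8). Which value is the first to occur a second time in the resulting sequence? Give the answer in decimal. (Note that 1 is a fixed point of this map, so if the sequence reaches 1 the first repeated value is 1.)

10

193 = (3,0,1)_8 → 3² + 0² + 1² = 10
10 = (1,2)_8 → 1² + 2² = 5
5 = (5)_8 → 5² = 25
25 = (3,1)_8 → 3² + 1² = 10  — 10 already appeared earlier.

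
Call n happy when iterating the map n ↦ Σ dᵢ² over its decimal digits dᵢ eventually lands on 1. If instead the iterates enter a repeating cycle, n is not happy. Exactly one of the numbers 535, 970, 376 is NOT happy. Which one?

535: 535 → 59 → 106 → 37 → 58 → 89 → 145 → 42 → 20 → 4 → 16 → 37  — repeats 37 (not happy)
970: 970 → 130 → 10 → 1  — reaches 1 (happy)
376: 376 → 94 → 97 → 130 → 10 → 1  — reaches 1 (happy)

535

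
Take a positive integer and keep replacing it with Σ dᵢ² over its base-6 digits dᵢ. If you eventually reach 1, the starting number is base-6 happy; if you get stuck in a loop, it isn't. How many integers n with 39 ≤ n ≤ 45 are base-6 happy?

39: 39 → 10 → 17 → 29 → 41 → 26 → 20 → 13 → 5 → 25 → 17  (repeats 17)
40: 40 → 17 → 29 → 41 → 26 → 20 → 13 → 5 → 25 → 17  (repeats 17)
41: 41 → 26 → 20 → 13 → 5 → 25 → 17 → 29 → 41  (repeats 41)
42: 42 → 2 → 4 → 16 → 20 → 13 → 5 → 25 → 17 → 29 → 41 → 26 → 20  (repeats 20)
43: 43 → 3 → 9 → 10 → 17 → 29 → 41 → 26 → 20 → 13 → 5 → 25 → 17  (repeats 17)
44: 44 → 6 → 1  (reaches 1)
45: 45 → 11 → 26 → 20 → 13 → 5 → 25 → 17 → 29 → 41 → 26  (repeats 26)
base-6 happy: 44

1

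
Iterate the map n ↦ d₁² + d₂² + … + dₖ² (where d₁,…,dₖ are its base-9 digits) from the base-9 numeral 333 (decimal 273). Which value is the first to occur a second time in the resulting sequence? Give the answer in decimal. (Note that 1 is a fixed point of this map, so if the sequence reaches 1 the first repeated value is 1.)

1

273 = (3,3,3)_9 → 3² + 3² + 3² = 9 + 9 + 9 = 27
27 = (3,0)_9 → 3² + 0² = 9 + 0 = 9
9 = (1,0)_9 → 1² + 0² = 1 + 0 = 1  — reached the fixed point 1.
1 → 1, so 1 is the first repeated value.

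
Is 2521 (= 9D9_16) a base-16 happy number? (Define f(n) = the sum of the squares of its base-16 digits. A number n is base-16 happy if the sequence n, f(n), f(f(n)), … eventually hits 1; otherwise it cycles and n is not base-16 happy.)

2521 = (9,13,9)_16 → 9² + 13² + 9² = 81 + 169 + 81 = 331
331 = (1,4,11)_16 → 1² + 4² + 11² = 1 + 16 + 121 = 138
138 = (8,10)_16 → 8² + 10² = 64 + 100 = 164
164 = (10,4)_16 → 10² + 4² = 100 + 16 = 116
116 = (7,4)_16 → 7² + 4² = 49 + 16 = 65
65 = (4,1)_16 → 4² + 1² = 16 + 1 = 17
17 = (1,1)_16 → 1² + 1² = 1 + 1 = 2
2 = (2)_16 → 2² = 4
4 = (4)_16 → 4² = 16
16 = (1,0)_16 → 1² + 0² = 1 + 0 = 1  — reached 1.

base-16 happy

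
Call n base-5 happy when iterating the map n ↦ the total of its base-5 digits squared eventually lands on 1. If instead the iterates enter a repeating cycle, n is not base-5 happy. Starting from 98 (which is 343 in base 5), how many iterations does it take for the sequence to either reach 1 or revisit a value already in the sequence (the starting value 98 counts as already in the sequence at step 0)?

98 = (3,4,3)_5 → 3² + 4² + 3² = 34
34 = (1,1,4)_5 → 1² + 1² + 4² = 18
18 = (3,3)_5 → 3² + 3² = 18  — 18 repeats.
That took 3 steps.

3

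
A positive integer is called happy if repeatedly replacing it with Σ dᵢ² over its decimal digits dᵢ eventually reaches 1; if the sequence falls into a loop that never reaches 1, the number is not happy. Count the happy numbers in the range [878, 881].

878: 878 → 177 → 99 → 162 → 41 → 17 → 50 → 25 → 29 → 85 → 89 → 145 → 42 → 20 → 4 → 16 → 37 → 58 → 89  — not happy
879: 879 → 194 → 98 → 145 → 42 → 20 → 4 → 16 → 37 → 58 → 89 → 145  — not happy
880: 880 → 128 → 69 → 117 → 51 → 26 → 40 → 16 → 37 → 58 → 89 → 145 → 42 → 20 → 4 → 16  — not happy
881: 881 → 129 → 86 → 100 → 1  — happy
happy: 881

1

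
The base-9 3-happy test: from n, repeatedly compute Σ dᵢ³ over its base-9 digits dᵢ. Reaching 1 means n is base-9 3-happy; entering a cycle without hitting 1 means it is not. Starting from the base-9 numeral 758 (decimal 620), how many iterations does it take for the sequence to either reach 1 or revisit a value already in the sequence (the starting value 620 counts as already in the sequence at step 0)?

620 = (7,5,8)_9 → 7³ + 5³ + 8³ = 343 + 125 + 512 = 980
980 = (1,3,0,8)_9 → 1³ + 3³ + 0³ + 8³ = 1 + 27 + 0 + 512 = 540
540 = (6,6,0)_9 → 6³ + 6³ + 0³ = 216 + 216 + 0 = 432
432 = (5,3,0)_9 → 5³ + 3³ + 0³ = 125 + 27 + 0 = 152
152 = (1,7,8)_9 → 1³ + 7³ + 8³ = 1 + 343 + 512 = 856
856 = (1,1,5,1)_9 → 1³ + 1³ + 5³ + 1³ = 1 + 1 + 125 + 1 = 128
128 = (1,5,2)_9 → 1³ + 5³ + 2³ = 1 + 125 + 8 = 134
134 = (1,5,8)_9 → 1³ + 5³ + 8³ = 1 + 125 + 512 = 638
638 = (7,7,8)_9 → 7³ + 7³ + 8³ = 343 + 343 + 512 = 1198
1198 = (1,5,7,1)_9 → 1³ + 5³ + 7³ + 1³ = 1 + 125 + 343 + 1 = 470
470 = (5,7,2)_9 → 5³ + 7³ + 2³ = 125 + 343 + 8 = 476
476 = (5,7,8)_9 → 5³ + 7³ + 8³ = 125 + 343 + 512 = 980  — 980 repeats.
That took 12 steps.

12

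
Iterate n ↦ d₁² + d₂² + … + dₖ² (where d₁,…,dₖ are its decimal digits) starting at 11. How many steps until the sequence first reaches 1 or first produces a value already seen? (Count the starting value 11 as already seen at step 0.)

11 → 1² + 1² = 2
2 → 2² = 4
4 → 4² = 16
16 → 1² + 6² = 37
37 → 3² + 7² = 58
58 → 5² + 8² = 89
89 → 8² + 9² = 145
145 → 1² + 4² + 5² = 42
42 → 4² + 2² = 20
20 → 2² + 0² = 4  — 4 repeats.
That took 10 steps.

10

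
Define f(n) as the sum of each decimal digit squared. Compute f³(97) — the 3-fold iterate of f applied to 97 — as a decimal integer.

1

97 → 9² + 7² = 81 + 49 = 130
130 → 1² + 3² + 0² = 1 + 9 + 0 = 10
10 → 1² + 0² = 1 + 0 = 1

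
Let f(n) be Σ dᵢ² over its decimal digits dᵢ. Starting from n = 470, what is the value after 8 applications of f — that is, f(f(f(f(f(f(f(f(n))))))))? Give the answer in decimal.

20

470 → 4² + 7² + 0² = 16 + 49 + 0 = 65
65 → 6² + 5² = 36 + 25 = 61
61 → 6² + 1² = 36 + 1 = 37
37 → 3² + 7² = 9 + 49 = 58
58 → 5² + 8² = 25 + 64 = 89
89 → 8² + 9² = 64 + 81 = 145
145 → 1² + 4² + 5² = 1 + 16 + 25 = 42
42 → 4² + 2² = 16 + 4 = 20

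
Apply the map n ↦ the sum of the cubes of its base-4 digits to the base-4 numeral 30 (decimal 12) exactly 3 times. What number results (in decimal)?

12 = (3,0)_4 → 3³ + 0³ = 27 + 0 = 27
27 = (1,2,3)_4 → 1³ + 2³ + 3³ = 1 + 8 + 27 = 36
36 = (2,1,0)_4 → 2³ + 1³ + 0³ = 8 + 1 + 0 = 9

9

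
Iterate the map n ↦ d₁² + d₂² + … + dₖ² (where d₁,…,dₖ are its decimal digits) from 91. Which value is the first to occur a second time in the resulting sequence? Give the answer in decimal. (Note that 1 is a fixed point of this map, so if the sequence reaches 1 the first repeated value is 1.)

91 → 9² + 1² = 81 + 1 = 82
82 → 8² + 2² = 64 + 4 = 68
68 → 6² + 8² = 36 + 64 = 100
100 → 1² + 0² + 0² = 1 + 0 + 0 = 1  — reached the fixed point 1.
1 → 1, so 1 is the first repeated value.

1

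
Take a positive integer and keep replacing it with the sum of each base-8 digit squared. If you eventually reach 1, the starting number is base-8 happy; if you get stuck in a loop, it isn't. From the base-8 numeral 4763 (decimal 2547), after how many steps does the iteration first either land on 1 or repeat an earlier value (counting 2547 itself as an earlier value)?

2547 = (4,7,6,3)_8 → 4² + 7² + 6² + 3² = 16 + 49 + 36 + 9 = 110
110 = (1,5,6)_8 → 1² + 5² + 6² = 1 + 25 + 36 = 62
62 = (7,6)_8 → 7² + 6² = 49 + 36 = 85
85 = (1,2,5)_8 → 1² + 2² + 5² = 1 + 4 + 25 = 30
30 = (3,6)_8 → 3² + 6² = 9 + 36 = 45
45 = (5,5)_8 → 5² + 5² = 25 + 25 = 50
50 = (6,2)_8 → 6² + 2² = 36 + 4 = 40
40 = (5,0)_8 → 5² + 0² = 25 + 0 = 25
25 = (3,1)_8 → 3² + 1² = 9 + 1 = 10
10 = (1,2)_8 → 1² + 2² = 1 + 4 = 5
5 = (5)_8 → 5² = 25  — 25 repeats.
That took 11 steps.

11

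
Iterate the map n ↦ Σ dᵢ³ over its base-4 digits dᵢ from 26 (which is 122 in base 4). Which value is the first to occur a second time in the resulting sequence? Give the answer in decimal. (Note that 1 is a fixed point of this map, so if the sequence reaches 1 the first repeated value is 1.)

26 = (1,2,2)_4 → 1³ + 2³ + 2³ = 17
17 = (1,0,1)_4 → 1³ + 0³ + 1³ = 2
2 = (2)_4 → 2³ = 8
8 = (2,0)_4 → 2³ + 0³ = 8  — 8 already appeared earlier.

8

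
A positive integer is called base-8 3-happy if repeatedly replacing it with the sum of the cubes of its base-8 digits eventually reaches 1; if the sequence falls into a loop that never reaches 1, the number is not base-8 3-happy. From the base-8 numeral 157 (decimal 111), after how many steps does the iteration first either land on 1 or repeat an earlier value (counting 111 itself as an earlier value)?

6

111 = (1,5,7)_8 → 1³ + 5³ + 7³ = 1 + 125 + 343 = 469
469 = (7,2,5)_8 → 7³ + 2³ + 5³ = 343 + 8 + 125 = 476
476 = (7,3,4)_8 → 7³ + 3³ + 4³ = 343 + 27 + 64 = 434
434 = (6,6,2)_8 → 6³ + 6³ + 2³ = 216 + 216 + 8 = 440
440 = (6,7,0)_8 → 6³ + 7³ + 0³ = 216 + 343 + 0 = 559
559 = (1,0,5,7)_8 → 1³ + 0³ + 5³ + 7³ = 1 + 0 + 125 + 343 = 469  — 469 repeats.
That took 6 steps.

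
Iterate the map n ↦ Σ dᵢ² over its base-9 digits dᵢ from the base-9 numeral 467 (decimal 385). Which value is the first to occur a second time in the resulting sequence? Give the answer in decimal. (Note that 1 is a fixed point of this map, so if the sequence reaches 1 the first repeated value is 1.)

1

385 = (4,6,7)_9 → 4² + 6² + 7² = 16 + 36 + 49 = 101
101 = (1,2,2)_9 → 1² + 2² + 2² = 1 + 4 + 4 = 9
9 = (1,0)_9 → 1² + 0² = 1 + 0 = 1  — reached the fixed point 1.
1 → 1, so 1 is the first repeated value.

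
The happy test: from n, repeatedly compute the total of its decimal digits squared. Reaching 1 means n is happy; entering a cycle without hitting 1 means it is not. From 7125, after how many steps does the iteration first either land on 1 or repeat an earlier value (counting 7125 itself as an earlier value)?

4

7125 → 7² + 1² + 2² + 5² = 79
79 → 7² + 9² = 130
130 → 1² + 3² + 0² = 10
10 → 1² + 0² = 1  — reached 1.
That took 4 steps.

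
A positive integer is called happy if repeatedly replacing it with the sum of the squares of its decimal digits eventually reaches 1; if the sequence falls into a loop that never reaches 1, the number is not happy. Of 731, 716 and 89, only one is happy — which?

716

731: 731 → 59 → 106 → 37 → 58 → 89 → 145 → 42 → 20 → 4 → 16 → 37  — repeats 37 (not happy)
716: 716 → 86 → 100 → 1  — reaches 1 (happy)
89: 89 → 145 → 42 → 20 → 4 → 16 → 37 → 58 → 89  — repeats 89 (not happy)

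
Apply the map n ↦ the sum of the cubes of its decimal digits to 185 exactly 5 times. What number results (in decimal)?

1025

185 → 1³ + 8³ + 5³ = 638
638 → 6³ + 3³ + 8³ = 755
755 → 7³ + 5³ + 5³ = 593
593 → 5³ + 9³ + 3³ = 881
881 → 8³ + 8³ + 1³ = 1025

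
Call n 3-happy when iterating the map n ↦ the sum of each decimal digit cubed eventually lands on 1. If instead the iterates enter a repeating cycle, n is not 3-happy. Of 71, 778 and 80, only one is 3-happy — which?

71: 71 → 344 → 155 → 251 → 134 → 92 → 737 → 713 → 371 → 371  — repeats 371 (not 3-happy)
778: 778 → 1198 → 1243 → 100 → 1  — reaches 1 (3-happy)
80: 80 → 512 → 134 → 92 → 737 → 713 → 371 → 371  — repeats 371 (not 3-happy)

778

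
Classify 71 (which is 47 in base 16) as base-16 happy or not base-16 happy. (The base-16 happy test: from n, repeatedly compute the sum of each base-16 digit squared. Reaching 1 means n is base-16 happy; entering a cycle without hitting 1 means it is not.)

base-16 happy

71 = (4,7)_16 → 4² + 7² = 16 + 49 = 65
65 = (4,1)_16 → 4² + 1² = 16 + 1 = 17
17 = (1,1)_16 → 1² + 1² = 1 + 1 = 2
2 = (2)_16 → 2² = 4
4 = (4)_16 → 4² = 16
16 = (1,0)_16 → 1² + 0² = 1 + 0 = 1  — reached 1.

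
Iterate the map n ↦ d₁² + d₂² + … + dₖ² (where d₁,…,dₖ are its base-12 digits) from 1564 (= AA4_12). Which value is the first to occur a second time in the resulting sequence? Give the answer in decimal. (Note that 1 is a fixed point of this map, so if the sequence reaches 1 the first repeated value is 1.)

1564 = (10,10,4)_12 → 10² + 10² + 4² = 216
216 = (1,6,0)_12 → 1² + 6² + 0² = 37
37 = (3,1)_12 → 3² + 1² = 10
10 = (10)_12 → 10² = 100
100 = (8,4)_12 → 8² + 4² = 80
80 = (6,8)_12 → 6² + 8² = 100  — 100 already appeared earlier.

100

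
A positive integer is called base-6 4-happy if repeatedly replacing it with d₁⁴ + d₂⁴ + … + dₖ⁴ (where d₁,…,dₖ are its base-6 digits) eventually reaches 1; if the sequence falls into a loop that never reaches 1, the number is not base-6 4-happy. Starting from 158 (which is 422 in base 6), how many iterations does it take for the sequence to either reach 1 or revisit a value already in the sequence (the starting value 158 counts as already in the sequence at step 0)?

12

158 = (4,2,2)_6 → 4⁴ + 2⁴ + 2⁴ = 256 + 16 + 16 = 288
288 = (1,2,0,0)_6 → 1⁴ + 2⁴ + 0⁴ + 0⁴ = 1 + 16 + 0 + 0 = 17
17 = (2,5)_6 → 2⁴ + 5⁴ = 16 + 625 = 641
641 = (2,5,4,5)_6 → 2⁴ + 5⁴ + 4⁴ + 5⁴ = 16 + 625 + 256 + 625 = 1522
1522 = (1,1,0,1,4)_6 → 1⁴ + 1⁴ + 0⁴ + 1⁴ + 4⁴ = 1 + 1 + 0 + 1 + 256 = 259
259 = (1,1,1,1)_6 → 1⁴ + 1⁴ + 1⁴ + 1⁴ = 1 + 1 + 1 + 1 = 4
4 = (4)_6 → 4⁴ = 256
256 = (1,1,0,4)_6 → 1⁴ + 1⁴ + 0⁴ + 4⁴ = 1 + 1 + 0 + 256 = 258
258 = (1,1,1,0)_6 → 1⁴ + 1⁴ + 1⁴ + 0⁴ = 1 + 1 + 1 + 0 = 3
3 = (3)_6 → 3⁴ = 81
81 = (2,1,3)_6 → 2⁴ + 1⁴ + 3⁴ = 16 + 1 + 81 = 98
98 = (2,4,2)_6 → 2⁴ + 4⁴ + 2⁴ = 16 + 256 + 16 = 288  — 288 repeats.
That took 12 steps.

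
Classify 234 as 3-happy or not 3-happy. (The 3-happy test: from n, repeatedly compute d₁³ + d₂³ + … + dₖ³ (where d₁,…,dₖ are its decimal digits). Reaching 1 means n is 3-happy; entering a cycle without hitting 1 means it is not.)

not 3-happy

234 → 2³ + 3³ + 4³ = 99
99 → 9³ + 9³ = 1458
1458 → 1³ + 4³ + 5³ + 8³ = 702
702 → 7³ + 0³ + 2³ = 351
351 → 3³ + 5³ + 1³ = 153
153 → 1³ + 5³ + 3³ = 153  — 153 already seen; the sequence cycles without reaching 1.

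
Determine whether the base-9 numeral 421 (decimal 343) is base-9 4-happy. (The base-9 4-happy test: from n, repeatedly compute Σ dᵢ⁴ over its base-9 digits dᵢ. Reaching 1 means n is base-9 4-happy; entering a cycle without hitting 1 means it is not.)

343 = (4,2,1)_9 → 4⁴ + 2⁴ + 1⁴ = 256 + 16 + 1 = 273
273 = (3,3,3)_9 → 3⁴ + 3⁴ + 3⁴ = 81 + 81 + 81 = 243
243 = (3,0,0)_9 → 3⁴ + 0⁴ + 0⁴ = 81 + 0 + 0 = 81
81 = (1,0,0)_9 → 1⁴ + 0⁴ + 0⁴ = 1 + 0 + 0 = 1  — reached 1.

base-9 4-happy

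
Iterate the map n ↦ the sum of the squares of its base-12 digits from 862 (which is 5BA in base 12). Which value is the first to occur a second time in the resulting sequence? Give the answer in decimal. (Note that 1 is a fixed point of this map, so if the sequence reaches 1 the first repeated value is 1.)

25

862 = (5,11,10)_12 → 246
246 = (1,8,6)_12 → 101
101 = (8,5)_12 → 89
89 = (7,5)_12 → 74
74 = (6,2)_12 → 40
40 = (3,4)_12 → 25
25 = (2,1)_12 → 5
5 = (5)_12 → 25  — 25 already appeared earlier.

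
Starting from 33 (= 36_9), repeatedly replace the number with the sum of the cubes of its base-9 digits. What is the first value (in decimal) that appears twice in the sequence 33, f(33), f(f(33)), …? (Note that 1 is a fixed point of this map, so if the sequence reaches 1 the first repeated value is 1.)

33 = (3,6)_9 → 3³ + 6³ = 27 + 216 = 243
243 = (3,0,0)_9 → 3³ + 0³ + 0³ = 27 + 0 + 0 = 27
27 = (3,0)_9 → 3³ + 0³ = 27 + 0 = 27  — 27 already appeared earlier.

27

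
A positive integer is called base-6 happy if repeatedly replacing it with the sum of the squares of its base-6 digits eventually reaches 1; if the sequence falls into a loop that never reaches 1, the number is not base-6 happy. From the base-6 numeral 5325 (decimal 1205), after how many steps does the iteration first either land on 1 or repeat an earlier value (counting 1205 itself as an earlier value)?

1205 = (5,3,2,5)_6 → 63
63 = (1,4,3)_6 → 26
26 = (4,2)_6 → 20
20 = (3,2)_6 → 13
13 = (2,1)_6 → 5
5 = (5)_6 → 25
25 = (4,1)_6 → 17
17 = (2,5)_6 → 29
29 = (4,5)_6 → 41
41 = (1,0,5)_6 → 26  — 26 repeats.
That took 10 steps.

10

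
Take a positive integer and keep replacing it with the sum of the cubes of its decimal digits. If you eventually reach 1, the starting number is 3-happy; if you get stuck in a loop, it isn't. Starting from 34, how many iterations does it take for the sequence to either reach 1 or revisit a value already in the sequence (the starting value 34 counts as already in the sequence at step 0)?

34 → 3³ + 4³ = 91
91 → 9³ + 1³ = 730
730 → 7³ + 3³ + 0³ = 370
370 → 3³ + 7³ + 0³ = 370  — 370 repeats.
That took 4 steps.

4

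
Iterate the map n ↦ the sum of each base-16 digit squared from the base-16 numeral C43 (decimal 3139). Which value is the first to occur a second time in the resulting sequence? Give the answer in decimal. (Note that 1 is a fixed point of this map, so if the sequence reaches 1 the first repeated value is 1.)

3139 = (12,4,3)_16 → 169
169 = (10,9)_16 → 181
181 = (11,5)_16 → 146
146 = (9,2)_16 → 85
85 = (5,5)_16 → 50
50 = (3,2)_16 → 13
13 = (13)_16 → 169  — 169 already appeared earlier.

169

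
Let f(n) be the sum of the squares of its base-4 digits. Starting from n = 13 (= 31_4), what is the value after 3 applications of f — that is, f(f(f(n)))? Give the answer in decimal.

4

13 = (3,1)_4 → 3² + 1² = 9 + 1 = 10
10 = (2,2)_4 → 2² + 2² = 4 + 4 = 8
8 = (2,0)_4 → 2² + 0² = 4 + 0 = 4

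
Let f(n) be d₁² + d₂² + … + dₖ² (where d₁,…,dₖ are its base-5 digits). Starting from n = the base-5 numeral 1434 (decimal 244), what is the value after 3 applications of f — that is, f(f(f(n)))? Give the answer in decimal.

20

244 = (1,4,3,4)_5 → 42
42 = (1,3,2)_5 → 14
14 = (2,4)_5 → 20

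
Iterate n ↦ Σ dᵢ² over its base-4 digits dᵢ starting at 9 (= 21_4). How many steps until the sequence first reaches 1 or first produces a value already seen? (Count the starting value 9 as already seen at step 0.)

9 = (2,1)_4 → 2² + 1² = 5
5 = (1,1)_4 → 1² + 1² = 2
2 = (2)_4 → 2² = 4
4 = (1,0)_4 → 1² + 0² = 1  — reached 1.
That took 4 steps.

4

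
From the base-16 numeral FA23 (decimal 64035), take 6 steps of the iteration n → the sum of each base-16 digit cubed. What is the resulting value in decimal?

252

64035 = (15,10,2,3)_16 → 15³ + 10³ + 2³ + 3³ = 3375 + 1000 + 8 + 27 = 4410
4410 = (1,1,3,10)_16 → 1³ + 1³ + 3³ + 10³ = 1 + 1 + 27 + 1000 = 1029
1029 = (4,0,5)_16 → 4³ + 0³ + 5³ = 64 + 0 + 125 = 189
189 = (11,13)_16 → 11³ + 13³ = 1331 + 2197 = 3528
3528 = (13,12,8)_16 → 13³ + 12³ + 8³ = 2197 + 1728 + 512 = 4437
4437 = (1,1,5,5)_16 → 1³ + 1³ + 5³ + 5³ = 1 + 1 + 125 + 125 = 252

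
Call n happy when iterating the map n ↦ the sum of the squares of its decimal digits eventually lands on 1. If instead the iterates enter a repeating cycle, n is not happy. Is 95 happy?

95 → 9² + 5² = 81 + 25 = 106
106 → 1² + 0² + 6² = 1 + 0 + 36 = 37
37 → 3² + 7² = 9 + 49 = 58
58 → 5² + 8² = 25 + 64 = 89
89 → 8² + 9² = 64 + 81 = 145
145 → 1² + 4² + 5² = 1 + 16 + 25 = 42
42 → 4² + 2² = 16 + 4 = 20
20 → 2² + 0² = 4 + 0 = 4
4 → 4² = 16
16 → 1² + 6² = 1 + 36 = 37  — 37 already seen; the sequence cycles without reaching 1.

not happy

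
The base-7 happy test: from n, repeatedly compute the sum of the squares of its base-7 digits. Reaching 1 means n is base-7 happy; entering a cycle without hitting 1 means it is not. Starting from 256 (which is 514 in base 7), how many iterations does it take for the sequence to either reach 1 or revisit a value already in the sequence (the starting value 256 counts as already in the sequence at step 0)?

256 = (5,1,4)_7 → 5² + 1² + 4² = 25 + 1 + 16 = 42
42 = (6,0)_7 → 6² + 0² = 36 + 0 = 36
36 = (5,1)_7 → 5² + 1² = 25 + 1 = 26
26 = (3,5)_7 → 3² + 5² = 9 + 25 = 34
34 = (4,6)_7 → 4² + 6² = 16 + 36 = 52
52 = (1,0,3)_7 → 1² + 0² + 3² = 1 + 0 + 9 = 10
10 = (1,3)_7 → 1² + 3² = 1 + 9 = 10  — 10 repeats.
That took 7 steps.

7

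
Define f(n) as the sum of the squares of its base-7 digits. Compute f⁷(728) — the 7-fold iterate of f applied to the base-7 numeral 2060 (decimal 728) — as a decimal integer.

2

728 = (2,0,6,0)_7 → 2² + 0² + 6² + 0² = 4 + 0 + 36 + 0 = 40
40 = (5,5)_7 → 5² + 5² = 25 + 25 = 50
50 = (1,0,1)_7 → 1² + 0² + 1² = 1 + 0 + 1 = 2
2 = (2)_7 → 2² = 4
4 = (4)_7 → 4² = 16
16 = (2,2)_7 → 2² + 2² = 4 + 4 = 8
8 = (1,1)_7 → 1² + 1² = 1 + 1 = 2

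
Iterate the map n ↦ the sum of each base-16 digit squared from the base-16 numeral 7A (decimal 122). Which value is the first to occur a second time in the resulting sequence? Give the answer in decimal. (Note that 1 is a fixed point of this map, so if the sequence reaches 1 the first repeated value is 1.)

122 = (7,10)_16 → 7² + 10² = 49 + 100 = 149
149 = (9,5)_16 → 9² + 5² = 81 + 25 = 106
106 = (6,10)_16 → 6² + 10² = 36 + 100 = 136
136 = (8,8)_16 → 8² + 8² = 64 + 64 = 128
128 = (8,0)_16 → 8² + 0² = 64 + 0 = 64
64 = (4,0)_16 → 4² + 0² = 16 + 0 = 16
16 = (1,0)_16 → 1² + 0² = 1 + 0 = 1  — reached the fixed point 1.
1 → 1, so 1 is the first repeated value.

1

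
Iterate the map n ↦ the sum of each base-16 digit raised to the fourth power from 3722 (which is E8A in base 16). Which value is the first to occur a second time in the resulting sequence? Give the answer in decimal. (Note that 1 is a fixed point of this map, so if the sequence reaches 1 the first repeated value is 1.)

30737

3722 = (14,8,10)_16 → 14⁴ + 8⁴ + 10⁴ = 52512
52512 = (12,13,2,0)_16 → 12⁴ + 13⁴ + 2⁴ + 0⁴ = 49313
49313 = (12,0,10,1)_16 → 12⁴ + 0⁴ + 10⁴ + 1⁴ = 30737
30737 = (7,8,1,1)_16 → 7⁴ + 8⁴ + 1⁴ + 1⁴ = 6499
6499 = (1,9,6,3)_16 → 1⁴ + 9⁴ + 6⁴ + 3⁴ = 7939
7939 = (1,15,0,3)_16 → 1⁴ + 15⁴ + 0⁴ + 3⁴ = 50707
50707 = (12,6,1,3)_16 → 12⁴ + 6⁴ + 1⁴ + 3⁴ = 22114
22114 = (5,6,6,2)_16 → 5⁴ + 6⁴ + 6⁴ + 2⁴ = 3233
3233 = (12,10,1)_16 → 12⁴ + 10⁴ + 1⁴ = 30737  — 30737 already appeared earlier.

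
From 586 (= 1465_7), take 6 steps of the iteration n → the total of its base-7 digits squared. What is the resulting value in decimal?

586 = (1,4,6,5)_7 → 78
78 = (1,4,1)_7 → 18
18 = (2,4)_7 → 20
20 = (2,6)_7 → 40
40 = (5,5)_7 → 50
50 = (1,0,1)_7 → 2

2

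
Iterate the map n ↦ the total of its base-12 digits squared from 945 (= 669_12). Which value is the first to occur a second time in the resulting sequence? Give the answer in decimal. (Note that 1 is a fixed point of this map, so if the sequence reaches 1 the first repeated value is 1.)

5

945 = (6,6,9)_12 → 6² + 6² + 9² = 153
153 = (1,0,9)_12 → 1² + 0² + 9² = 82
82 = (6,10)_12 → 6² + 10² = 136
136 = (11,4)_12 → 11² + 4² = 137
137 = (11,5)_12 → 11² + 5² = 146
146 = (1,0,2)_12 → 1² + 0² + 2² = 5
5 = (5)_12 → 5² = 25
25 = (2,1)_12 → 2² + 1² = 5  — 5 already appeared earlier.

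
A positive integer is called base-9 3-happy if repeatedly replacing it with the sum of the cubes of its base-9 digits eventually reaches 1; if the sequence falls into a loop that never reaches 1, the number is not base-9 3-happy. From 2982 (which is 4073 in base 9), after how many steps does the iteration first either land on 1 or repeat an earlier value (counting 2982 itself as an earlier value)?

14

2982 = (4,0,7,3)_9 → 4³ + 0³ + 7³ + 3³ = 434
434 = (5,3,2)_9 → 5³ + 3³ + 2³ = 160
160 = (1,8,7)_9 → 1³ + 8³ + 7³ = 856
856 = (1,1,5,1)_9 → 1³ + 1³ + 5³ + 1³ = 128
128 = (1,5,2)_9 → 1³ + 5³ + 2³ = 134
134 = (1,5,8)_9 → 1³ + 5³ + 8³ = 638
638 = (7,7,8)_9 → 7³ + 7³ + 8³ = 1198
1198 = (1,5,7,1)_9 → 1³ + 5³ + 7³ + 1³ = 470
470 = (5,7,2)_9 → 5³ + 7³ + 2³ = 476
476 = (5,7,8)_9 → 5³ + 7³ + 8³ = 980
980 = (1,3,0,8)_9 → 1³ + 3³ + 0³ + 8³ = 540
540 = (6,6,0)_9 → 6³ + 6³ + 0³ = 432
432 = (5,3,0)_9 → 5³ + 3³ + 0³ = 152
152 = (1,7,8)_9 → 1³ + 7³ + 8³ = 856  — 856 repeats.
That took 14 steps.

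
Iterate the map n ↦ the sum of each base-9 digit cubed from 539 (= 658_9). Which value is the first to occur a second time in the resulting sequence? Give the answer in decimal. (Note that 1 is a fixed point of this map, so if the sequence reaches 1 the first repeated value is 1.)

539

539 = (6,5,8)_9 → 6³ + 5³ + 8³ = 216 + 125 + 512 = 853
853 = (1,1,4,7)_9 → 1³ + 1³ + 4³ + 7³ = 1 + 1 + 64 + 343 = 409
409 = (5,0,4)_9 → 5³ + 0³ + 4³ = 125 + 0 + 64 = 189
189 = (2,3,0)_9 → 2³ + 3³ + 0³ = 8 + 27 + 0 = 35
35 = (3,8)_9 → 3³ + 8³ = 27 + 512 = 539  — 539 already appeared earlier.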